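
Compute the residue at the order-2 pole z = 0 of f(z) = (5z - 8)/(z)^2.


Step 1: Pole of order 2 at z = 0
Step 2: Res = lim d/dz [(z)^2 * f(z)] as z -> 0
Step 3: (z)^2 * f(z) = 5z - 8
Step 4: d/dz[5z - 8] = 5

5


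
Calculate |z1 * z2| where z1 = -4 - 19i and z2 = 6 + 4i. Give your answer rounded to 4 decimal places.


Step 1: |z1| = sqrt((-4)^2 + (-19)^2) = sqrt(377)
Step 2: |z2| = sqrt(6^2 + 4^2) = sqrt(52)
Step 3: |z1*z2| = |z1|*|z2| = sqrt(377) * sqrt(52) = sqrt(377 * 52) = sqrt(19604)
Step 4: = 140.0143

140.0143


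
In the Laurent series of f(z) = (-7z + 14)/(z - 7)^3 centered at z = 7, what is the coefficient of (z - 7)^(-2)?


Step 1: Write the numerator in powers of (z - 7): -7z + 14 = -7(z - 7) + (-7*7 + 14) = -7(z - 7) - 35
Step 2: Divide by (z - 7)^3: f(z) = -35(z - 7)^(-3) - 7(z - 7)^(-2)
Step 3: This finite sum is the Laurent series of f about z = 7.
Step 4: Coefficient of (z - 7)^(-2) = coefficient of (z - 7) in the re-centred numerator = -7

-7


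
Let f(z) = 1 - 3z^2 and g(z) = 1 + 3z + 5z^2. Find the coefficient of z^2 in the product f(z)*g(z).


Step 1: z^2 term in f*g comes from: (1)*(5z^2) + (0)*(3z) + (-3z^2)*(1)
Step 2: = 5 + 0 - 3
Step 3: = 2

2


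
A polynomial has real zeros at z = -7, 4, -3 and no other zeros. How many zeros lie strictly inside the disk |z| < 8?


Step 1: Check each root:
  z = -7: |-7| = 7 < 8
  z = 4: |4| = 4 < 8
  z = -3: |-3| = 3 < 8
Step 2: Count = 3

3


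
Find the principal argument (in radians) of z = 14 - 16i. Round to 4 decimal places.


Step 1: z = 14 - 16i
Step 2: arg(z) = atan2(-16, 14)
Step 3: arg(z) = -0.852

-0.852


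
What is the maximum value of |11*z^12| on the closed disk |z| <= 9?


Step 1: On |z| = 9, |f(z)| = 11 * |z|^12 = 11 * 9^12
Step 2: By maximum modulus principle, maximum is on boundary.
Step 3: Maximum = 11 * 282429536481 = 3106724901291

3106724901291


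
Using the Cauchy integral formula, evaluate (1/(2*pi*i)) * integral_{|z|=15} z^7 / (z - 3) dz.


Step 1: f(z) = z^7, a = 3 is inside |z| = 15
Step 2: By Cauchy integral formula: (1/(2pi*i)) * integral = f(a)
Step 3: f(3) = 3^7 = 2187

2187


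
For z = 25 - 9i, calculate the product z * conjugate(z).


Step 1: conj(z) = 25 + 9i
Step 2: z * conj(z) = 25^2 + (-9)^2
Step 3: = 625 + 81 = 706

706


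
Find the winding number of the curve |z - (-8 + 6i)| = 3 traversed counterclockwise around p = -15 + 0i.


Step 1: Center c = (-8, 6), radius = 3
Step 2: |p - c|^2 = (-7)^2 + (-6)^2 = 85
Step 3: r^2 = 9
Step 4: |p-c| > r so winding number = 0

0


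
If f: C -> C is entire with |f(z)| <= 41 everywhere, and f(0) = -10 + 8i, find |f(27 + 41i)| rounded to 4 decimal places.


Step 1: By Liouville's theorem, a bounded entire function is constant.
Step 2: f(z) = f(0) = -10 + 8i for all z.
Step 3: |f(w)| = |-10 + 8i| = sqrt(100 + 64)
Step 4: = 12.8062

12.8062


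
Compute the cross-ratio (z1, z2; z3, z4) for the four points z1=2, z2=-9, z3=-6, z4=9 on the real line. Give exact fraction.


Step 1: (z1-z3)(z2-z4) = 8 * (-18) = -144
Step 2: (z1-z4)(z2-z3) = (-7) * (-3) = 21
Step 3: Cross-ratio = -144/21 = -48/7

-48/7


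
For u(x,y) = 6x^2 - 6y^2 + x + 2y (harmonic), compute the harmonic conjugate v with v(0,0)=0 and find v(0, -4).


Step 1: v_x = -u_y = 12y - 2
Step 2: v_y = u_x = 12x + 1
Step 3: v = 12xy - 2x + y + C
Step 4: v(0,0) = 0 => C = 0
Step 5: v(0, -4) = -4

-4


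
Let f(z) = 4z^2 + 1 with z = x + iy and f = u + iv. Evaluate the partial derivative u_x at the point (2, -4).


Step 1: f(z) = 4(x+iy)^2 + 1
Step 2: u = 4(x^2 - y^2) + 1
Step 3: u_x = 8x + 0
Step 4: At (2, -4): u_x = 16 + 0 = 16

16


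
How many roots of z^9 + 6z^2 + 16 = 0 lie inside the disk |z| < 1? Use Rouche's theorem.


Step 1: On |z| = 1 the three terms have sizes |z^9| = 1^9 = 1, |6z^2| = 6*1^2 = 6, |16| = 16
Step 2: The dominant term is g(z) = 16; let h(z) = z^9 + 6z^2 so f = g + h
Step 3: On |z| = 1: |g| = 16 and |h| <= 1 + 6 = 7
Step 4: Since 16 > 7, |h| < |g| on |z| = 1, so by Rouche f has the same number of zeros as g inside |z| < 1
Step 5: g(z) = 16 is a nonzero constant with no zeros inside |z| < 1. Answer = 0

0


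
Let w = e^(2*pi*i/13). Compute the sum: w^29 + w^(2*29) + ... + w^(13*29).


Step 1: The sum sum_{j=1}^{n} w^(k*j) equals n if n | k, else 0.
Step 2: Here n = 13, k = 29
Step 3: Does n divide k? 13 | 29 -> False
Step 4: Sum = 0

0


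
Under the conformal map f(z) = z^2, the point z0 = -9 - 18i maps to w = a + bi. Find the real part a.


Step 1: z0 = -9 - 18i
Step 2: z0^2 = (-9)^2 - (-18)^2 + 324i
Step 3: real part = 81 - 324 = -243

-243


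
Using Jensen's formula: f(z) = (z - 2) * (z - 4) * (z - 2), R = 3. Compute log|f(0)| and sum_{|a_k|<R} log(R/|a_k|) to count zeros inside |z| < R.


Jensen's formula: (1/2pi)*integral log|f(Re^it)|dt = log|f(0)| + sum_{|a_k|<R} log(R/|a_k|)
Step 1: f(0) = (-2) * (-4) * (-2) = -16
Step 2: log|f(0)| = log|2| + log|4| + log|2| = 2.7726
Step 3: Zeros inside |z| < 3: 2, 2
Step 4: Jensen sum = log(3/2) + log(3/2) = 0.8109
Step 5: n(R) = number of terms in the Jensen sum = count of zeros inside |z| < 3 = 2

2


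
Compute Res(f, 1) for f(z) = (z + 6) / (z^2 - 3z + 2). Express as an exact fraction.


Step 1: Q(z) = z^2 - 3z + 2 = (z - 1)(z - 2)
Step 2: Q'(z) = 2z - 3
Step 3: Q'(1) = -1, P(1) = 7
Step 4: Res = P(1)/Q'(1) = 7/(-1) = -7

-7


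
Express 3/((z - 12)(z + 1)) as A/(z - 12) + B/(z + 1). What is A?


Step 1: Multiply both sides by (z - 12) and set z = 12
Step 2: A = 3 / (12 + 1)
Step 3: A = 3 / 13
Step 4: A = 3/13

3/13


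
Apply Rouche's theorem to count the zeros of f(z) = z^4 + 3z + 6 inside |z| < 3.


Step 1: On |z| = 3 the three terms have sizes |z^4| = 3^4 = 81, |3z| = 3*3 = 9, |6| = 6
Step 2: The dominant term is g(z) = z^4; let h(z) = 3z + 6 so f = g + h
Step 3: On |z| = 3: |g| = 81 and |h| <= 9 + 6 = 15
Step 4: Since 81 > 15, |h| < |g| on |z| = 3, so by Rouche f has the same number of zeros as g inside |z| < 3
Step 5: g(z) = z^4 has 4 zeros (all at the origin) inside |z| < 3. Answer = 4

4


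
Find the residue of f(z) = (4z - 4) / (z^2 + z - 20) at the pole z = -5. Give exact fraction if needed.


Step 1: Q(z) = z^2 + z - 20 = (z + 5)(z - 4)
Step 2: Q'(z) = 2z + 1
Step 3: Q'(-5) = -9, P(-5) = -24
Step 4: Res = P(-5)/Q'(-5) = -24/(-9) = 8/3

8/3


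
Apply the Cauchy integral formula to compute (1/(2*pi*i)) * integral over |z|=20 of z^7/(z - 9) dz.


Step 1: f(z) = z^7, a = 9 is inside |z| = 20
Step 2: By Cauchy integral formula: (1/(2pi*i)) * integral = f(a)
Step 3: f(9) = 9^7 = 4782969

4782969


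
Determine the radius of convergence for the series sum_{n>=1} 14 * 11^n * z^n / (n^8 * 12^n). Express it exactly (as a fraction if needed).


Step 1: General term a_n = 14 * 11^n / (n^8 * 12^n)
Step 2: By the root test, |a_n|^(1/n) = 14^(1/n) * 11 / (n^(8/n) * 12) -> 11/12 as n -> infinity (since 14^(1/n) -> 1 and n^(8/n) -> 1)
Step 3: R = 1/lim|a_n|^(1/n) = 12/11

12/11


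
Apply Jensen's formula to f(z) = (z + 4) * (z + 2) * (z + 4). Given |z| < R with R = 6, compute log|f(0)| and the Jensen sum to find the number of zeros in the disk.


Jensen's formula: (1/2pi)*integral log|f(Re^it)|dt = log|f(0)| + sum_{|a_k|<R} log(R/|a_k|)
Step 1: f(0) = 4 * 2 * 4 = 32
Step 2: log|f(0)| = log|-4| + log|-2| + log|-4| = 3.4657
Step 3: Zeros inside |z| < 6: -4, -2, -4
Step 4: Jensen sum = log(6/4) + log(6/2) + log(6/4) = 1.9095
Step 5: n(R) = number of terms in the Jensen sum = count of zeros inside |z| < 6 = 3

3


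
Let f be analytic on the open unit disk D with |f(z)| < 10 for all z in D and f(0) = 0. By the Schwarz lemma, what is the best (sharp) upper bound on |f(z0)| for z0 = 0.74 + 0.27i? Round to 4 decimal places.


Step 1: g = f/10 maps D -> D with g(0) = 0, so by the Schwarz lemma |g(z)| <= |z|, i.e. |f(z)| <= 10|z|; this is sharp (f(z) = 10z).
Step 2: |z0|^2 = 0.74^2 + 0.27^2 = 0.6205
Step 3: |z0| = sqrt(0.6205) = 0.787718
Step 4: Best bound = 10 * |z0| = 10 * 0.787718 = 7.8772

7.8772


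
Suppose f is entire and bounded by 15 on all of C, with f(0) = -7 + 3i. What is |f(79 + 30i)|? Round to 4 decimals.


Step 1: By Liouville's theorem, a bounded entire function is constant.
Step 2: f(z) = f(0) = -7 + 3i for all z.
Step 3: |f(w)| = |-7 + 3i| = sqrt(49 + 9)
Step 4: = 7.6158

7.6158


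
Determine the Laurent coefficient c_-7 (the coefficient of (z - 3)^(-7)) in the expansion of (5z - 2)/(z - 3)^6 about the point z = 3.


Step 1: Write the numerator in powers of (z - 3): 5z - 2 = 5(z - 3) + (5*3 - 2) = 5(z - 3) + 13
Step 2: Divide by (z - 3)^6: f(z) = 13(z - 3)^(-6) + 5(z - 3)^(-5)
Step 3: This finite sum is the Laurent series of f about z = 3.
Step 4: Only the powers -6 and -5 appear, so the coefficient of (z - 3)^(-7) = 0

0


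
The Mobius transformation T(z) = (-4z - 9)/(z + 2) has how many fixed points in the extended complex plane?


Step 1: Fixed points satisfy T(z) = z
Step 2: z^2 + 6z + 9 = 0
Step 3: Discriminant = 6^2 - 4*1*9 = 0
Step 4: Number of fixed points = 1

1


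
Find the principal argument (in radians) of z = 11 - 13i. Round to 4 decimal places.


Step 1: z = 11 - 13i
Step 2: arg(z) = atan2(-13, 11)
Step 3: arg(z) = -0.8685

-0.8685


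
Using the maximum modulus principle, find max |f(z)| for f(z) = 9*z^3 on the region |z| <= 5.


Step 1: On |z| = 5, |f(z)| = 9 * |z|^3 = 9 * 5^3
Step 2: By maximum modulus principle, maximum is on boundary.
Step 3: Maximum = 9 * 125 = 1125

1125


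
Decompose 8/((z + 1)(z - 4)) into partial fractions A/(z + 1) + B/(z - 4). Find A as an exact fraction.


Step 1: Multiply both sides by (z + 1) and set z = -1
Step 2: A = 8 / (-1 - 4)
Step 3: A = 8 / (-5)
Step 4: A = -8/5

-8/5


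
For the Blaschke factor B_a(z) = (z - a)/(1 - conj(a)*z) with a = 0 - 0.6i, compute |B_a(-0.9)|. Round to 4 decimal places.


Step 1: Numerator z0 - a = -0.9 - (0 - 0.6i) = -0.9 + 0.6i
Step 2: Denominator 1 - conj(a)*z0 = 1 - (0 + 0.6i)*(-0.9) = 1 + 0.54i
Step 3: |z0 - a|^2 = (-0.9)^2 + 0.6^2 = 1.17; |1 - conj(a)*z0|^2 = 1^2 + 0.54^2 = 1.2916
Step 4: |B_a(-0.9)| = sqrt(1.17 / 1.2916) = sqrt(0.905853)
Step 5: = 0.9518

0.9518


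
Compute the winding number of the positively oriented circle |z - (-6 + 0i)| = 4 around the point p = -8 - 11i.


Step 1: Center c = (-6, 0), radius = 4
Step 2: |p - c|^2 = (-2)^2 + (-11)^2 = 125
Step 3: r^2 = 16
Step 4: |p-c| > r so winding number = 0

0


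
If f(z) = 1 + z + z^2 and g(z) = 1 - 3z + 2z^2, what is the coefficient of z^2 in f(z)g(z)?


Step 1: z^2 term in f*g comes from: (1)*(2z^2) + (z)*(-3z) + (z^2)*(1)
Step 2: = 2 - 3 + 1
Step 3: = 0

0


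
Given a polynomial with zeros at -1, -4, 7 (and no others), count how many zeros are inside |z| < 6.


Step 1: Check each root:
  z = -1: |-1| = 1 < 6
  z = -4: |-4| = 4 < 6
  z = 7: |7| = 7 >= 6
Step 2: Count = 2

2


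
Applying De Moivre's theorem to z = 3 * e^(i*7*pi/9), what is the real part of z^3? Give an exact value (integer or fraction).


Step 1: By De Moivre's theorem, z^3 = 3^3 * e^(i*3*7*pi/9) = 27 * (cos(7*pi/3) + i*sin(7*pi/3))
Step 2: |z|^3 = 3^3 = 27
Step 3: Reduce the angle mod 2*pi: 7*pi/3 - 2*pi = pi/3
Step 4: cos(pi/3) = 1/2
Step 5: Re(z^3) = 27 * 1/2 = 27/2

27/2


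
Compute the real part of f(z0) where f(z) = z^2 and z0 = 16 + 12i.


Step 1: z0 = 16 + 12i
Step 2: z0^2 = 16^2 - 12^2 + 384i
Step 3: real part = 256 - 144 = 112

112


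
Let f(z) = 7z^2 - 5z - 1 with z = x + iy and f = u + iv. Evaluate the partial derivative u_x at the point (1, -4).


Step 1: f(z) = 7(x+iy)^2 - 5(x+iy) - 1
Step 2: u = 7(x^2 - y^2) - 5x - 1
Step 3: u_x = 14x - 5
Step 4: At (1, -4): u_x = 14 - 5 = 9

9


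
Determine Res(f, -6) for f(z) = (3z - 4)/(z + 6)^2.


Step 1: Pole of order 2 at z = -6
Step 2: Res = lim d/dz [(z + 6)^2 * f(z)] as z -> -6
Step 3: (z + 6)^2 * f(z) = 3z - 4
Step 4: d/dz[3z - 4] = 3

3


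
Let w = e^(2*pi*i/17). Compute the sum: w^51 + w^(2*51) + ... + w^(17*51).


Step 1: The sum sum_{j=1}^{n} w^(k*j) equals n if n | k, else 0.
Step 2: Here n = 17, k = 51
Step 3: Does n divide k? 17 | 51 -> True
Step 4: Sum = 17

17


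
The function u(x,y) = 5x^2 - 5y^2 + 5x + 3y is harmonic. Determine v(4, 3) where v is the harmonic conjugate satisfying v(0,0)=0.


Step 1: v_x = -u_y = 10y - 3
Step 2: v_y = u_x = 10x + 5
Step 3: v = 10xy - 3x + 5y + C
Step 4: v(0,0) = 0 => C = 0
Step 5: v(4, 3) = 123

123


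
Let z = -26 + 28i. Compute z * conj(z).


Step 1: conj(z) = -26 - 28i
Step 2: z * conj(z) = (-26)^2 + 28^2
Step 3: = 676 + 784 = 1460

1460


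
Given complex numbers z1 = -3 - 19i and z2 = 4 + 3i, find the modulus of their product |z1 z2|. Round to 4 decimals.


Step 1: |z1| = sqrt((-3)^2 + (-19)^2) = sqrt(370)
Step 2: |z2| = sqrt(4^2 + 3^2) = sqrt(25)
Step 3: |z1*z2| = |z1|*|z2| = sqrt(370) * sqrt(25) = sqrt(370 * 25) = sqrt(9250)
Step 4: = 96.1769

96.1769


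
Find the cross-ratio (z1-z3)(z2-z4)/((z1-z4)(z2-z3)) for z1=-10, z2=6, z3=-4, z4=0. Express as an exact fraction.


Step 1: (z1-z3)(z2-z4) = (-6) * 6 = -36
Step 2: (z1-z4)(z2-z3) = (-10) * 10 = -100
Step 3: Cross-ratio = 36/100 = 9/25

9/25


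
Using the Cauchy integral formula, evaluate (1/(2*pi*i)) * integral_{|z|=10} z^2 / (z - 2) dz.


Step 1: f(z) = z^2, a = 2 is inside |z| = 10
Step 2: By Cauchy integral formula: (1/(2pi*i)) * integral = f(a)
Step 3: f(2) = 2^2 = 4

4


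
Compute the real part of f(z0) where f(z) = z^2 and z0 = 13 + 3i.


Step 1: z0 = 13 + 3i
Step 2: z0^2 = 13^2 - 3^2 + 78i
Step 3: real part = 169 - 9 = 160

160


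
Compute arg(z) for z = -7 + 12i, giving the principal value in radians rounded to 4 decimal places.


Step 1: z = -7 + 12i
Step 2: arg(z) = atan2(12, -7)
Step 3: arg(z) = 2.0989

2.0989


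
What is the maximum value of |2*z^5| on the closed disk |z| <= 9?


Step 1: On |z| = 9, |f(z)| = 2 * |z|^5 = 2 * 9^5
Step 2: By maximum modulus principle, maximum is on boundary.
Step 3: Maximum = 2 * 59049 = 118098

118098


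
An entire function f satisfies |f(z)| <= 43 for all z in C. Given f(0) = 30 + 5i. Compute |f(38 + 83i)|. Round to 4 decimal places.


Step 1: By Liouville's theorem, a bounded entire function is constant.
Step 2: f(z) = f(0) = 30 + 5i for all z.
Step 3: |f(w)| = |30 + 5i| = sqrt(900 + 25)
Step 4: = 30.4138

30.4138


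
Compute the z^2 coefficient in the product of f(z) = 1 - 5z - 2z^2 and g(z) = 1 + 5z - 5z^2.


Step 1: z^2 term in f*g comes from: (1)*(-5z^2) + (-5z)*(5z) + (-2z^2)*(1)
Step 2: = -5 - 25 - 2
Step 3: = -32

-32


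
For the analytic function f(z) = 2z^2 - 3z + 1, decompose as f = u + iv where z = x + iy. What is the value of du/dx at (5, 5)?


Step 1: f(z) = 2(x+iy)^2 - 3(x+iy) + 1
Step 2: u = 2(x^2 - y^2) - 3x + 1
Step 3: u_x = 4x - 3
Step 4: At (5, 5): u_x = 20 - 3 = 17

17


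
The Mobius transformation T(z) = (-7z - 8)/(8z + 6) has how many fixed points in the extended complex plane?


Step 1: Fixed points satisfy T(z) = z
Step 2: 8z^2 + 13z + 8 = 0
Step 3: Discriminant = 13^2 - 4*8*8 = -87
Step 4: Number of fixed points = 2

2


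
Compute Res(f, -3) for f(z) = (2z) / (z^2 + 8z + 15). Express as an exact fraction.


Step 1: Q(z) = z^2 + 8z + 15 = (z + 3)(z + 5)
Step 2: Q'(z) = 2z + 8
Step 3: Q'(-3) = 2, P(-3) = -6
Step 4: Res = P(-3)/Q'(-3) = -6/2 = -3

-3


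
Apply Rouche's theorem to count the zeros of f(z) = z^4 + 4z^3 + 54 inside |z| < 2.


Step 1: On |z| = 2 the three terms have sizes |z^4| = 2^4 = 16, |4z^3| = 4*2^3 = 32, |54| = 54
Step 2: The dominant term is g(z) = 54; let h(z) = z^4 + 4z^3 so f = g + h
Step 3: On |z| = 2: |g| = 54 and |h| <= 16 + 32 = 48
Step 4: Since 54 > 48, |h| < |g| on |z| = 2, so by Rouche f has the same number of zeros as g inside |z| < 2
Step 5: g(z) = 54 is a nonzero constant with no zeros inside |z| < 2. Answer = 0

0


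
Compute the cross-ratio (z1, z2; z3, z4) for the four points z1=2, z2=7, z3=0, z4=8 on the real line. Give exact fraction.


Step 1: (z1-z3)(z2-z4) = 2 * (-1) = -2
Step 2: (z1-z4)(z2-z3) = (-6) * 7 = -42
Step 3: Cross-ratio = 2/42 = 1/21

1/21


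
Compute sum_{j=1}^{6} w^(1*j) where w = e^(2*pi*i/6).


Step 1: The sum sum_{j=1}^{n} w^(k*j) equals n if n | k, else 0.
Step 2: Here n = 6, k = 1
Step 3: Does n divide k? 6 | 1 -> False
Step 4: Sum = 0

0


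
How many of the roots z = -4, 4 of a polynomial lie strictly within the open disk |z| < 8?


Step 1: Check each root:
  z = -4: |-4| = 4 < 8
  z = 4: |4| = 4 < 8
Step 2: Count = 2

2


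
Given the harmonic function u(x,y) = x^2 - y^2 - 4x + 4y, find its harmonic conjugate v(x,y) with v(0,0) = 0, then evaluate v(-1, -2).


Step 1: v_x = -u_y = 2y - 4
Step 2: v_y = u_x = 2x - 4
Step 3: v = 2xy - 4x - 4y + C
Step 4: v(0,0) = 0 => C = 0
Step 5: v(-1, -2) = 16

16


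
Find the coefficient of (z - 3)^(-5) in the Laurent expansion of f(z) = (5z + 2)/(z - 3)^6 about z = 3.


Step 1: Write the numerator in powers of (z - 3): 5z + 2 = 5(z - 3) + (5*3 + 2) = 5(z - 3) + 17
Step 2: Divide by (z - 3)^6: f(z) = 17(z - 3)^(-6) + 5(z - 3)^(-5)
Step 3: This finite sum is the Laurent series of f about z = 3.
Step 4: Coefficient of (z - 3)^(-5) = coefficient of (z - 3) in the re-centred numerator = 5

5


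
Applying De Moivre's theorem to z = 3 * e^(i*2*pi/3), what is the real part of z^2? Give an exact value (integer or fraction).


Step 1: By De Moivre's theorem, z^2 = 3^2 * e^(i*2*2*pi/3) = 9 * (cos(4*pi/3) + i*sin(4*pi/3))
Step 2: |z|^2 = 3^2 = 9
Step 3: The angle 4*pi/3 already lies in [0, 2*pi)
Step 4: cos(4*pi/3) = -1/2
Step 5: Re(z^2) = 9 * (-1/2) = -9/2

-9/2


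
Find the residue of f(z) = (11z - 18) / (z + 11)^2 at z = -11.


Step 1: Pole of order 2 at z = -11
Step 2: Res = lim d/dz [(z + 11)^2 * f(z)] as z -> -11
Step 3: (z + 11)^2 * f(z) = 11z - 18
Step 4: d/dz[11z - 18] = 11

11


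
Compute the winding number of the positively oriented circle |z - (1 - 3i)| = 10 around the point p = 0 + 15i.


Step 1: Center c = (1, -3), radius = 10
Step 2: |p - c|^2 = (-1)^2 + 18^2 = 325
Step 3: r^2 = 100
Step 4: |p-c| > r so winding number = 0

0


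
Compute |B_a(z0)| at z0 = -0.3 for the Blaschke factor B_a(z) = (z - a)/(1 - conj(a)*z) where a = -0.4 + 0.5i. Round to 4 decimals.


Step 1: Numerator z0 - a = -0.3 - (-0.4 + 0.5i) = 0.1 - 0.5i
Step 2: Denominator 1 - conj(a)*z0 = 1 - (-0.4 - 0.5i)*(-0.3) = 0.88 - 0.15i
Step 3: |z0 - a|^2 = 0.1^2 + (-0.5)^2 = 0.26; |1 - conj(a)*z0|^2 = 0.88^2 + (-0.15)^2 = 0.7969
Step 4: |B_a(-0.3)| = sqrt(0.26 / 0.7969) = sqrt(0.326264)
Step 5: = 0.5712

0.5712


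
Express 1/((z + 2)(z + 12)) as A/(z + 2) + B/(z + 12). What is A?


Step 1: Multiply both sides by (z + 2) and set z = -2
Step 2: A = 1 / (-2 + 12)
Step 3: A = 1 / 10
Step 4: A = 1/10

1/10


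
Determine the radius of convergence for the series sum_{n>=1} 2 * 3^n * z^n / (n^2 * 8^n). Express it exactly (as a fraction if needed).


Step 1: General term a_n = 2 * 3^n / (n^2 * 8^n)
Step 2: By the root test, |a_n|^(1/n) = 2^(1/n) * 3 / (n^(2/n) * 8) -> 3/8 as n -> infinity (since 2^(1/n) -> 1 and n^(2/n) -> 1)
Step 3: R = 1/lim|a_n|^(1/n) = 8/3

8/3


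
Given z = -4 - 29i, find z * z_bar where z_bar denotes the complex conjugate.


Step 1: conj(z) = -4 + 29i
Step 2: z * conj(z) = (-4)^2 + (-29)^2
Step 3: = 16 + 841 = 857

857


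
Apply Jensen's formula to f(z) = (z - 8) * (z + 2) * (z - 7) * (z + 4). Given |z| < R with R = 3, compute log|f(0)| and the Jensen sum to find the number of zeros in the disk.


Jensen's formula: (1/2pi)*integral log|f(Re^it)|dt = log|f(0)| + sum_{|a_k|<R} log(R/|a_k|)
Step 1: f(0) = (-8) * 2 * (-7) * 4 = 448
Step 2: log|f(0)| = log|8| + log|-2| + log|7| + log|-4| = 6.1048
Step 3: Zeros inside |z| < 3: -2
Step 4: Jensen sum = log(3/2) = 0.4055
Step 5: n(R) = number of terms in the Jensen sum = count of zeros inside |z| < 3 = 1

1


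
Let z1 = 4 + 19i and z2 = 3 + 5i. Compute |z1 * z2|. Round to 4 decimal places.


Step 1: |z1| = sqrt(4^2 + 19^2) = sqrt(377)
Step 2: |z2| = sqrt(3^2 + 5^2) = sqrt(34)
Step 3: |z1*z2| = |z1|*|z2| = sqrt(377) * sqrt(34) = sqrt(377 * 34) = sqrt(12818)
Step 4: = 113.2166

113.2166


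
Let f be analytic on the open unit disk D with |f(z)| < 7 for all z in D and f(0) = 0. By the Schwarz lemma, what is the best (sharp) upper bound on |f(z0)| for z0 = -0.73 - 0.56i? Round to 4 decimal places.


Step 1: g = f/7 maps D -> D with g(0) = 0, so by the Schwarz lemma |g(z)| <= |z|, i.e. |f(z)| <= 7|z|; this is sharp (f(z) = 7z).
Step 2: |z0|^2 = (-0.73)^2 + (-0.56)^2 = 0.8465
Step 3: |z0| = sqrt(0.8465) = 0.920054
Step 4: Best bound = 7 * |z0| = 7 * 0.920054 = 6.4404

6.4404


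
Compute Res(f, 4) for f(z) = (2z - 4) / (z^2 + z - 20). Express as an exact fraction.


Step 1: Q(z) = z^2 + z - 20 = (z - 4)(z + 5)
Step 2: Q'(z) = 2z + 1
Step 3: Q'(4) = 9, P(4) = 4
Step 4: Res = P(4)/Q'(4) = 4/9 = 4/9

4/9


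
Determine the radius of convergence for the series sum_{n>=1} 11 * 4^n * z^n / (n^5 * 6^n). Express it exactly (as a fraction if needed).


Step 1: General term a_n = 11 * 4^n / (n^5 * 6^n)
Step 2: By the root test, |a_n|^(1/n) = 11^(1/n) * 4 / (n^(5/n) * 6) -> 4/6 as n -> infinity (since 11^(1/n) -> 1 and n^(5/n) -> 1)
Step 3: R = 1/lim|a_n|^(1/n) = 6/4 = 3/2

3/2


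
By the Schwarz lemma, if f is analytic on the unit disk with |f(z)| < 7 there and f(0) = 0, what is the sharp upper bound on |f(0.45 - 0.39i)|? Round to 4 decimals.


Step 1: g = f/7 maps D -> D with g(0) = 0, so by the Schwarz lemma |g(z)| <= |z|, i.e. |f(z)| <= 7|z|; this is sharp (f(z) = 7z).
Step 2: |z0|^2 = 0.45^2 + (-0.39)^2 = 0.3546
Step 3: |z0| = sqrt(0.3546) = 0.595483
Step 4: Best bound = 7 * |z0| = 7 * 0.595483 = 4.1684

4.1684


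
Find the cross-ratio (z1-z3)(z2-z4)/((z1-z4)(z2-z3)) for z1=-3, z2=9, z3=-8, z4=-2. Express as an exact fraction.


Step 1: (z1-z3)(z2-z4) = 5 * 11 = 55
Step 2: (z1-z4)(z2-z3) = (-1) * 17 = -17
Step 3: Cross-ratio = -55/17 = -55/17

-55/17


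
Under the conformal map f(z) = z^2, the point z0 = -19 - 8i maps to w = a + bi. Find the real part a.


Step 1: z0 = -19 - 8i
Step 2: z0^2 = (-19)^2 - (-8)^2 + 304i
Step 3: real part = 361 - 64 = 297

297


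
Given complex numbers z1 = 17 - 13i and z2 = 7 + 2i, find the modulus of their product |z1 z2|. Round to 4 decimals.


Step 1: |z1| = sqrt(17^2 + (-13)^2) = sqrt(458)
Step 2: |z2| = sqrt(7^2 + 2^2) = sqrt(53)
Step 3: |z1*z2| = |z1|*|z2| = sqrt(458) * sqrt(53) = sqrt(458 * 53) = sqrt(24274)
Step 4: = 155.8012

155.8012


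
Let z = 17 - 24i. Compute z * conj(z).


Step 1: conj(z) = 17 + 24i
Step 2: z * conj(z) = 17^2 + (-24)^2
Step 3: = 289 + 576 = 865

865


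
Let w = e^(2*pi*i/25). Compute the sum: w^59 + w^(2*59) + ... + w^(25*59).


Step 1: The sum sum_{j=1}^{n} w^(k*j) equals n if n | k, else 0.
Step 2: Here n = 25, k = 59
Step 3: Does n divide k? 25 | 59 -> False
Step 4: Sum = 0

0


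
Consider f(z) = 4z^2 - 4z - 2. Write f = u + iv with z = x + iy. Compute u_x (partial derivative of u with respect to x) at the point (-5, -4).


Step 1: f(z) = 4(x+iy)^2 - 4(x+iy) - 2
Step 2: u = 4(x^2 - y^2) - 4x - 2
Step 3: u_x = 8x - 4
Step 4: At (-5, -4): u_x = -40 - 4 = -44

-44


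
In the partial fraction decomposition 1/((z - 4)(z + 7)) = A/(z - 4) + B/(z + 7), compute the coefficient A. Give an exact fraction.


Step 1: Multiply both sides by (z - 4) and set z = 4
Step 2: A = 1 / (4 + 7)
Step 3: A = 1 / 11
Step 4: A = 1/11

1/11


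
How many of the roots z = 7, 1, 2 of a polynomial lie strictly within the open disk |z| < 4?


Step 1: Check each root:
  z = 7: |7| = 7 >= 4
  z = 1: |1| = 1 < 4
  z = 2: |2| = 2 < 4
Step 2: Count = 2

2


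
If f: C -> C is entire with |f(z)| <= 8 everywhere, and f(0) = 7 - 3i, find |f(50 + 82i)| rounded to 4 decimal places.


Step 1: By Liouville's theorem, a bounded entire function is constant.
Step 2: f(z) = f(0) = 7 - 3i for all z.
Step 3: |f(w)| = |7 - 3i| = sqrt(49 + 9)
Step 4: = 7.6158

7.6158


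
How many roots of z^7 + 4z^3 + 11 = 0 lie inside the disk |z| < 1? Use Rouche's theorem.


Step 1: On |z| = 1 the three terms have sizes |z^7| = 1^7 = 1, |4z^3| = 4*1^3 = 4, |11| = 11
Step 2: The dominant term is g(z) = 11; let h(z) = z^7 + 4z^3 so f = g + h
Step 3: On |z| = 1: |g| = 11 and |h| <= 1 + 4 = 5
Step 4: Since 11 > 5, |h| < |g| on |z| = 1, so by Rouche f has the same number of zeros as g inside |z| < 1
Step 5: g(z) = 11 is a nonzero constant with no zeros inside |z| < 1. Answer = 0

0


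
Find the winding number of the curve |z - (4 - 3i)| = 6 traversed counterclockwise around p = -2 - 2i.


Step 1: Center c = (4, -3), radius = 6
Step 2: |p - c|^2 = (-6)^2 + 1^2 = 37
Step 3: r^2 = 36
Step 4: |p-c| > r so winding number = 0

0


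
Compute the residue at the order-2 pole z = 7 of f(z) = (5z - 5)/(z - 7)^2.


Step 1: Pole of order 2 at z = 7
Step 2: Res = lim d/dz [(z - 7)^2 * f(z)] as z -> 7
Step 3: (z - 7)^2 * f(z) = 5z - 5
Step 4: d/dz[5z - 5] = 5

5


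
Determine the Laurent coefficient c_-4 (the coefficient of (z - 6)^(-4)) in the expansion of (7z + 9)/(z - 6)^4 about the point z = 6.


Step 1: Write the numerator in powers of (z - 6): 7z + 9 = 7(z - 6) + (7*6 + 9) = 7(z - 6) + 51
Step 2: Divide by (z - 6)^4: f(z) = 51(z - 6)^(-4) + 7(z - 6)^(-3)
Step 3: This finite sum is the Laurent series of f about z = 6.
Step 4: Coefficient of (z - 6)^(-4) = 7*6 + 9 = 51

51


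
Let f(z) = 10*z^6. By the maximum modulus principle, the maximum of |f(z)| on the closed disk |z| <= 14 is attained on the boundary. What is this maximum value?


Step 1: On |z| = 14, |f(z)| = 10 * |z|^6 = 10 * 14^6
Step 2: By maximum modulus principle, maximum is on boundary.
Step 3: Maximum = 10 * 7529536 = 75295360

75295360


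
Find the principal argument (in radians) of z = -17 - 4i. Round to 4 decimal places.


Step 1: z = -17 - 4i
Step 2: arg(z) = atan2(-4, -17)
Step 3: arg(z) = -2.9105

-2.9105


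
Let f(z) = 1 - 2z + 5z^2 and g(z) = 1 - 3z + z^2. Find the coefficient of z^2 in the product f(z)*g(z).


Step 1: z^2 term in f*g comes from: (1)*(z^2) + (-2z)*(-3z) + (5z^2)*(1)
Step 2: = 1 + 6 + 5
Step 3: = 12

12


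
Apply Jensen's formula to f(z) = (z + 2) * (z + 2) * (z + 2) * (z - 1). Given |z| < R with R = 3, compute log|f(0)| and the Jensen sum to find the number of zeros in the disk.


Jensen's formula: (1/2pi)*integral log|f(Re^it)|dt = log|f(0)| + sum_{|a_k|<R} log(R/|a_k|)
Step 1: f(0) = 2 * 2 * 2 * (-1) = -8
Step 2: log|f(0)| = log|-2| + log|-2| + log|-2| + log|1| = 2.0794
Step 3: Zeros inside |z| < 3: -2, -2, -2, 1
Step 4: Jensen sum = log(3/2) + log(3/2) + log(3/2) + log(3/1) = 2.315
Step 5: n(R) = number of terms in the Jensen sum = count of zeros inside |z| < 3 = 4

4


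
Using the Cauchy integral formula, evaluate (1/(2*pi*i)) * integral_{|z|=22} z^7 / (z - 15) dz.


Step 1: f(z) = z^7, a = 15 is inside |z| = 22
Step 2: By Cauchy integral formula: (1/(2pi*i)) * integral = f(a)
Step 3: f(15) = 15^7 = 170859375

170859375


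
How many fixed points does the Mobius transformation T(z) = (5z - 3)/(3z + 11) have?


Step 1: Fixed points satisfy T(z) = z
Step 2: 3z^2 + 6z + 3 = 0
Step 3: Discriminant = 6^2 - 4*3*3 = 0
Step 4: Number of fixed points = 1

1


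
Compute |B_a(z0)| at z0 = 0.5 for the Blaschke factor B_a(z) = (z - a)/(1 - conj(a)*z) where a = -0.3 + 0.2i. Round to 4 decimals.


Step 1: Numerator z0 - a = 0.5 - (-0.3 + 0.2i) = 0.8 - 0.2i
Step 2: Denominator 1 - conj(a)*z0 = 1 - (-0.3 - 0.2i)*0.5 = 1.15 + 0.1i
Step 3: |z0 - a|^2 = 0.8^2 + (-0.2)^2 = 0.68; |1 - conj(a)*z0|^2 = 1.15^2 + 0.1^2 = 1.3325
Step 4: |B_a(0.5)| = sqrt(0.68 / 1.3325) = sqrt(0.510319)
Step 5: = 0.7144

0.7144


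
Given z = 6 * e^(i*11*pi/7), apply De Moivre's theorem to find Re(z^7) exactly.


Step 1: By De Moivre's theorem, z^7 = 6^7 * e^(i*7*11*pi/7) = 279936 * (cos(11*pi) + i*sin(11*pi))
Step 2: |z|^7 = 6^7 = 279936
Step 3: Reduce the angle mod 2*pi: 11*pi - 10*pi = pi
Step 4: cos(pi) = -1
Step 5: Re(z^7) = 279936 * (-1) = -279936

-279936


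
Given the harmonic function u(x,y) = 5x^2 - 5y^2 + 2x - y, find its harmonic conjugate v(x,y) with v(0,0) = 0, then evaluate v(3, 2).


Step 1: v_x = -u_y = 10y + 1
Step 2: v_y = u_x = 10x + 2
Step 3: v = 10xy + x + 2y + C
Step 4: v(0,0) = 0 => C = 0
Step 5: v(3, 2) = 67

67


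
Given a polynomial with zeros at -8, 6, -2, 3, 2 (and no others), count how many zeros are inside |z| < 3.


Step 1: Check each root:
  z = -8: |-8| = 8 >= 3
  z = 6: |6| = 6 >= 3
  z = -2: |-2| = 2 < 3
  z = 3: |3| = 3 >= 3
  z = 2: |2| = 2 < 3
Step 2: Count = 2

2


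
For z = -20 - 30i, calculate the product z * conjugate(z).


Step 1: conj(z) = -20 + 30i
Step 2: z * conj(z) = (-20)^2 + (-30)^2
Step 3: = 400 + 900 = 1300

1300


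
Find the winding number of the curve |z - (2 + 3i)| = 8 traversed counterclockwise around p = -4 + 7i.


Step 1: Center c = (2, 3), radius = 8
Step 2: |p - c|^2 = (-6)^2 + 4^2 = 52
Step 3: r^2 = 64
Step 4: |p-c| < r so winding number = 1

1


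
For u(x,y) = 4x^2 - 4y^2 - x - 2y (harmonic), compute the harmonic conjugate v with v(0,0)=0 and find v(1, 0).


Step 1: v_x = -u_y = 8y + 2
Step 2: v_y = u_x = 8x - 1
Step 3: v = 8xy + 2x - y + C
Step 4: v(0,0) = 0 => C = 0
Step 5: v(1, 0) = 2

2


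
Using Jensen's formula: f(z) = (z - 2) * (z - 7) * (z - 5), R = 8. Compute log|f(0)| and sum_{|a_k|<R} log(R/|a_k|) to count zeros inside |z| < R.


Jensen's formula: (1/2pi)*integral log|f(Re^it)|dt = log|f(0)| + sum_{|a_k|<R} log(R/|a_k|)
Step 1: f(0) = (-2) * (-7) * (-5) = -70
Step 2: log|f(0)| = log|2| + log|7| + log|5| = 4.2485
Step 3: Zeros inside |z| < 8: 2, 7, 5
Step 4: Jensen sum = log(8/2) + log(8/7) + log(8/5) = 1.9898
Step 5: n(R) = number of terms in the Jensen sum = count of zeros inside |z| < 8 = 3

3


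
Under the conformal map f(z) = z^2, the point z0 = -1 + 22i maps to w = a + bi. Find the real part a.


Step 1: z0 = -1 + 22i
Step 2: z0^2 = (-1)^2 - 22^2 - 44i
Step 3: real part = 1 - 484 = -483

-483


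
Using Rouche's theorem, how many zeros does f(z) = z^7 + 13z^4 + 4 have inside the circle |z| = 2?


Step 1: On |z| = 2 the three terms have sizes |z^7| = 2^7 = 128, |13z^4| = 13*2^4 = 208, |4| = 4
Step 2: The dominant term is g(z) = 13z^4; let h(z) = z^7 + 4 so f = g + h
Step 3: On |z| = 2: |g| = 208 and |h| <= 128 + 4 = 132
Step 4: Since 208 > 132, |h| < |g| on |z| = 2, so by Rouche f has the same number of zeros as g inside |z| < 2
Step 5: g(z) = 13z^4 has 4 zeros (at the origin, multiplicity 4) inside |z| < 2. Answer = 4

4


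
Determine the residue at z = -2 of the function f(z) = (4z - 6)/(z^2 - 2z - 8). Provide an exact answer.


Step 1: Q(z) = z^2 - 2z - 8 = (z + 2)(z - 4)
Step 2: Q'(z) = 2z - 2
Step 3: Q'(-2) = -6, P(-2) = -14
Step 4: Res = P(-2)/Q'(-2) = -14/(-6) = 7/3

7/3


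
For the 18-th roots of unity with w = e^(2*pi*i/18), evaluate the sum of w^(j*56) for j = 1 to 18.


Step 1: The sum sum_{j=1}^{n} w^(k*j) equals n if n | k, else 0.
Step 2: Here n = 18, k = 56
Step 3: Does n divide k? 18 | 56 -> False
Step 4: Sum = 0

0


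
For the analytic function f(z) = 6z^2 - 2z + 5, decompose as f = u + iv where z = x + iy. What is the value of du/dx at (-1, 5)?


Step 1: f(z) = 6(x+iy)^2 - 2(x+iy) + 5
Step 2: u = 6(x^2 - y^2) - 2x + 5
Step 3: u_x = 12x - 2
Step 4: At (-1, 5): u_x = -12 - 2 = -14

-14


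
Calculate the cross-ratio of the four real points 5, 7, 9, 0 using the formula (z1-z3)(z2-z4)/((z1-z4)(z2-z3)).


Step 1: (z1-z3)(z2-z4) = (-4) * 7 = -28
Step 2: (z1-z4)(z2-z3) = 5 * (-2) = -10
Step 3: Cross-ratio = 28/10 = 14/5

14/5


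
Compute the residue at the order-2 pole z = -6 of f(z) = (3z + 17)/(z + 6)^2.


Step 1: Pole of order 2 at z = -6
Step 2: Res = lim d/dz [(z + 6)^2 * f(z)] as z -> -6
Step 3: (z + 6)^2 * f(z) = 3z + 17
Step 4: d/dz[3z + 17] = 3

3


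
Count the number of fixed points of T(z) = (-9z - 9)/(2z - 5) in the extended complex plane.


Step 1: Fixed points satisfy T(z) = z
Step 2: 2z^2 + 4z + 9 = 0
Step 3: Discriminant = 4^2 - 4*2*9 = -56
Step 4: Number of fixed points = 2

2


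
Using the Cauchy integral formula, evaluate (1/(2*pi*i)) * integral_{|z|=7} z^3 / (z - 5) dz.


Step 1: f(z) = z^3, a = 5 is inside |z| = 7
Step 2: By Cauchy integral formula: (1/(2pi*i)) * integral = f(a)
Step 3: f(5) = 5^3 = 125

125


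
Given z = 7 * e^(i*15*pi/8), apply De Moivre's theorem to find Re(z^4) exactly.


Step 1: By De Moivre's theorem, z^4 = 7^4 * e^(i*4*15*pi/8) = 2401 * (cos(15*pi/2) + i*sin(15*pi/2))
Step 2: |z|^4 = 7^4 = 2401
Step 3: Reduce the angle mod 2*pi: 15*pi/2 - 6*pi = 3*pi/2
Step 4: cos(3*pi/2) = 0
Step 5: Re(z^4) = 2401 * 0 = 0

0


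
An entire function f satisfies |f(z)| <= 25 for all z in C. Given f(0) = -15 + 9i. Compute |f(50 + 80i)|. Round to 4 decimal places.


Step 1: By Liouville's theorem, a bounded entire function is constant.
Step 2: f(z) = f(0) = -15 + 9i for all z.
Step 3: |f(w)| = |-15 + 9i| = sqrt(225 + 81)
Step 4: = 17.4929

17.4929


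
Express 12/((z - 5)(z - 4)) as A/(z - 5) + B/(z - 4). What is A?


Step 1: Multiply both sides by (z - 5) and set z = 5
Step 2: A = 12 / (5 - 4)
Step 3: A = 12 / 1
Step 4: A = 12

12


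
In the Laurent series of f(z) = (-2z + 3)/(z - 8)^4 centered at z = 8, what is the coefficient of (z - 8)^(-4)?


Step 1: Write the numerator in powers of (z - 8): -2z + 3 = -2(z - 8) + (-2*8 + 3) = -2(z - 8) - 13
Step 2: Divide by (z - 8)^4: f(z) = -13(z - 8)^(-4) - 2(z - 8)^(-3)
Step 3: This finite sum is the Laurent series of f about z = 8.
Step 4: Coefficient of (z - 8)^(-4) = -2*8 + 3 = -13

-13


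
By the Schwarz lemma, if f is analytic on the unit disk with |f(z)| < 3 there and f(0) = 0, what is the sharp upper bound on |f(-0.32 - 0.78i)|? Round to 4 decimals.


Step 1: g = f/3 maps D -> D with g(0) = 0, so by the Schwarz lemma |g(z)| <= |z|, i.e. |f(z)| <= 3|z|; this is sharp (f(z) = 3z).
Step 2: |z0|^2 = (-0.32)^2 + (-0.78)^2 = 0.7108
Step 3: |z0| = sqrt(0.7108) = 0.84309
Step 4: Best bound = 3 * |z0| = 3 * 0.84309 = 2.5293

2.5293


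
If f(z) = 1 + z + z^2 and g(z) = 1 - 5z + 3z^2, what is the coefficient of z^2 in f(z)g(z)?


Step 1: z^2 term in f*g comes from: (1)*(3z^2) + (z)*(-5z) + (z^2)*(1)
Step 2: = 3 - 5 + 1
Step 3: = -1

-1


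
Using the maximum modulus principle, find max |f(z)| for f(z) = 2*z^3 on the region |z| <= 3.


Step 1: On |z| = 3, |f(z)| = 2 * |z|^3 = 2 * 3^3
Step 2: By maximum modulus principle, maximum is on boundary.
Step 3: Maximum = 2 * 27 = 54

54


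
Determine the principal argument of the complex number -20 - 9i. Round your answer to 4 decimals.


Step 1: z = -20 - 9i
Step 2: arg(z) = atan2(-9, -20)
Step 3: arg(z) = -2.7187

-2.7187


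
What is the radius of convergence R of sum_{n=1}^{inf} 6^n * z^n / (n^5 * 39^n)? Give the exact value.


Step 1: General term a_n = 6^n / (n^5 * 39^n)
Step 2: By the root test, |a_n|^(1/n) = 6 / (n^(5/n) * 39) -> 6/39 as n -> infinity (since n^(5/n) -> 1)
Step 3: R = 1/lim|a_n|^(1/n) = 39/6 = 13/2

13/2


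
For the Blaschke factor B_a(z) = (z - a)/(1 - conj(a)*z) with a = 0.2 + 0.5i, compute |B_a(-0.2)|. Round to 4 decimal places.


Step 1: Numerator z0 - a = -0.2 - (0.2 + 0.5i) = -0.4 - 0.5i
Step 2: Denominator 1 - conj(a)*z0 = 1 - (0.2 - 0.5i)*(-0.2) = 1.04 - 0.1i
Step 3: |z0 - a|^2 = (-0.4)^2 + (-0.5)^2 = 0.41; |1 - conj(a)*z0|^2 = 1.04^2 + (-0.1)^2 = 1.0916
Step 4: |B_a(-0.2)| = sqrt(0.41 / 1.0916) = sqrt(0.375595)
Step 5: = 0.6129

0.6129


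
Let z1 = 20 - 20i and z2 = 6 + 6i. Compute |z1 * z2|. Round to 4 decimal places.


Step 1: |z1| = sqrt(20^2 + (-20)^2) = sqrt(800)
Step 2: |z2| = sqrt(6^2 + 6^2) = sqrt(72)
Step 3: |z1*z2| = |z1|*|z2| = sqrt(800) * sqrt(72) = sqrt(800 * 72) = sqrt(57600)
Step 4: = 240.0

240.0


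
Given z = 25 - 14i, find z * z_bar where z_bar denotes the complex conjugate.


Step 1: conj(z) = 25 + 14i
Step 2: z * conj(z) = 25^2 + (-14)^2
Step 3: = 625 + 196 = 821

821


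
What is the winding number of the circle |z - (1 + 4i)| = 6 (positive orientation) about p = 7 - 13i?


Step 1: Center c = (1, 4), radius = 6
Step 2: |p - c|^2 = 6^2 + (-17)^2 = 325
Step 3: r^2 = 36
Step 4: |p-c| > r so winding number = 0

0


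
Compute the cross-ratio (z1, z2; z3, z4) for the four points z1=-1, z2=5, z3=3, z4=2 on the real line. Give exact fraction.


Step 1: (z1-z3)(z2-z4) = (-4) * 3 = -12
Step 2: (z1-z4)(z2-z3) = (-3) * 2 = -6
Step 3: Cross-ratio = 12/6 = 2

2


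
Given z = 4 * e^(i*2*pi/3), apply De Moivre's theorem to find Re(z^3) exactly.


Step 1: By De Moivre's theorem, z^3 = 4^3 * e^(i*3*2*pi/3) = 64 * (cos(2*pi) + i*sin(2*pi))
Step 2: |z|^3 = 4^3 = 64
Step 3: Reduce the angle mod 2*pi: 2*pi - 2*pi = 0
Step 4: cos(0) = 1
Step 5: Re(z^3) = 64 * 1 = 64

64


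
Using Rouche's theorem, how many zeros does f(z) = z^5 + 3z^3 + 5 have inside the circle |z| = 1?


Step 1: On |z| = 1 the three terms have sizes |z^5| = 1^5 = 1, |3z^3| = 3*1^3 = 3, |5| = 5
Step 2: The dominant term is g(z) = 5; let h(z) = z^5 + 3z^3 so f = g + h
Step 3: On |z| = 1: |g| = 5 and |h| <= 1 + 3 = 4
Step 4: Since 5 > 4, |h| < |g| on |z| = 1, so by Rouche f has the same number of zeros as g inside |z| < 1
Step 5: g(z) = 5 is a nonzero constant with no zeros inside |z| < 1. Answer = 0

0


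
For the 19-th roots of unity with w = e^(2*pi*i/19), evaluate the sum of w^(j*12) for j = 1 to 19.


Step 1: The sum sum_{j=1}^{n} w^(k*j) equals n if n | k, else 0.
Step 2: Here n = 19, k = 12
Step 3: Does n divide k? 19 | 12 -> False
Step 4: Sum = 0

0


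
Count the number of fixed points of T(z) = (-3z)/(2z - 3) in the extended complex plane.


Step 1: Fixed points satisfy T(z) = z
Step 2: 2z^2 = 0
Step 3: Discriminant = 0^2 - 4*2*0 = 0
Step 4: Number of fixed points = 1

1


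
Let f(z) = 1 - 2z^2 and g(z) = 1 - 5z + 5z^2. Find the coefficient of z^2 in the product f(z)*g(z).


Step 1: z^2 term in f*g comes from: (1)*(5z^2) + (0)*(-5z) + (-2z^2)*(1)
Step 2: = 5 + 0 - 2
Step 3: = 3

3


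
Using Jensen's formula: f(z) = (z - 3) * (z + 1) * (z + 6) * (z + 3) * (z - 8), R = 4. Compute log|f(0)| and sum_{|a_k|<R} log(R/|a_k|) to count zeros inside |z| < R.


Jensen's formula: (1/2pi)*integral log|f(Re^it)|dt = log|f(0)| + sum_{|a_k|<R} log(R/|a_k|)
Step 1: f(0) = (-3) * 1 * 6 * 3 * (-8) = 432
Step 2: log|f(0)| = log|3| + log|-1| + log|-6| + log|-3| + log|8| = 6.0684
Step 3: Zeros inside |z| < 4: 3, -1, -3
Step 4: Jensen sum = log(4/3) + log(4/1) + log(4/3) = 1.9617
Step 5: n(R) = number of terms in the Jensen sum = count of zeros inside |z| < 4 = 3

3


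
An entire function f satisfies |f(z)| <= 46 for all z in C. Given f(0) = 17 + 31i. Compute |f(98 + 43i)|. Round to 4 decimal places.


Step 1: By Liouville's theorem, a bounded entire function is constant.
Step 2: f(z) = f(0) = 17 + 31i for all z.
Step 3: |f(w)| = |17 + 31i| = sqrt(289 + 961)
Step 4: = 35.3553

35.3553


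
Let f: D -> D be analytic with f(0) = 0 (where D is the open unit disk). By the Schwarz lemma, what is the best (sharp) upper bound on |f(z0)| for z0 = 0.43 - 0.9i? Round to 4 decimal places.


Step 1: Schwarz lemma: if f: D -> D is analytic with f(0) = 0, then |f(z)| <= |z| for all z in D, and this is sharp (f(z) = z).
Step 2: |z0|^2 = 0.43^2 + (-0.9)^2 = 0.9949
Step 3: |z0| = sqrt(0.9949) = 0.997447
Step 4: Best bound = |z0| = 0.9974

0.9974


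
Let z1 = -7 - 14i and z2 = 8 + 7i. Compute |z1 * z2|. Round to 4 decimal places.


Step 1: |z1| = sqrt((-7)^2 + (-14)^2) = sqrt(245)
Step 2: |z2| = sqrt(8^2 + 7^2) = sqrt(113)
Step 3: |z1*z2| = |z1|*|z2| = sqrt(245) * sqrt(113) = sqrt(245 * 113) = sqrt(27685)
Step 4: = 166.3881

166.3881


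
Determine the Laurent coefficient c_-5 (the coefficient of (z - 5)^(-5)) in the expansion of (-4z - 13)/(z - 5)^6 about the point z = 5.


Step 1: Write the numerator in powers of (z - 5): -4z - 13 = -4(z - 5) + (-4*5 - 13) = -4(z - 5) - 33
Step 2: Divide by (z - 5)^6: f(z) = -33(z - 5)^(-6) - 4(z - 5)^(-5)
Step 3: This finite sum is the Laurent series of f about z = 5.
Step 4: Coefficient of (z - 5)^(-5) = coefficient of (z - 5) in the re-centred numerator = -4

-4
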